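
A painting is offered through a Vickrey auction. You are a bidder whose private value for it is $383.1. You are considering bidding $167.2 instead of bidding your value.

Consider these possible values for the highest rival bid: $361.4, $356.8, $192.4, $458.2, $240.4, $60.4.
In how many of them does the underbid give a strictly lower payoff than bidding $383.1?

The deviation hurts exactly when the highest competing bid lies strictly between $167.2 and $383.1 — underbidding then forfeits a profitable win.
$361.4: inside the interval → strictly worse (loss $21.7).
$356.8: inside the interval → strictly worse (loss $26.3).
$192.4: inside the interval → strictly worse (loss $190.7).
$458.2: above both → same outcome either way.
$240.4: inside the interval → strictly worse (loss $142.7).
$60.4: below both → same outcome either way.
Count: 4.

4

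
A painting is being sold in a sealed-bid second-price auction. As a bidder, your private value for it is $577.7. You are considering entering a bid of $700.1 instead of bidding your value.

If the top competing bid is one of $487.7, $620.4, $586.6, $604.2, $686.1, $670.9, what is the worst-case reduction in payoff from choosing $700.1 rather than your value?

$487.7: same outcome either way → loss $0.
$620.4: truthful gives $0, deviation gives −$42.7 → loss $42.7.
$586.6: truthful gives $0, deviation gives −$8.9 → loss $8.9.
$604.2: truthful gives $0, deviation gives −$26.5 → loss $26.5.
$686.1: truthful gives $0, deviation gives −$108.4 → loss $108.4.
$670.9: truthful gives $0, deviation gives −$93.2 → loss $93.2.
Maximum loss: $108.4.

$108.4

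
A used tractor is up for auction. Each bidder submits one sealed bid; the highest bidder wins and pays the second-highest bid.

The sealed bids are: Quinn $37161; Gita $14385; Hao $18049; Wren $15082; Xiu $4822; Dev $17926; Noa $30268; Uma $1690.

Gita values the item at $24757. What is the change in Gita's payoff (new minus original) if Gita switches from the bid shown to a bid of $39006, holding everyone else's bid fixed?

The highest bid among the other bidders is $37161; Gita's bid doesn't change that.
Original bid $14385: Gita is not highest (top rival bid is $37161); payoff $0.
Alternative bid $39006: Gita is highest, pays the top rival bid $37161; payoff $24757 − $37161 = −$12404.
Change in payoff = −$12404 − ($0) = −$12404.

−$12404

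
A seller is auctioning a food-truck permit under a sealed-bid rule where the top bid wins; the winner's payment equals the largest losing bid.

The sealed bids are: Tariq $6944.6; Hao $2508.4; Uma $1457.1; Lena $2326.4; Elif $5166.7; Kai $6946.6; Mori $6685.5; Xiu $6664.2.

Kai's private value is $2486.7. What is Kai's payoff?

−$4457.9

Highest bid: Kai at $6946.6, so Kai wins.
Second-highest bid: Tariq at $6944.6 — that is the price the winner pays.
Kai's payoff = value − price = $2486.7 − $6944.6 = −$4457.9.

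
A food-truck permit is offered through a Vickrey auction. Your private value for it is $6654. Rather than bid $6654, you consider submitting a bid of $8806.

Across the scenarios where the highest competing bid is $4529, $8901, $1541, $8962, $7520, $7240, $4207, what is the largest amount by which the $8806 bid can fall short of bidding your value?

$866

$4529: same outcome either way → loss $0.
$8901: same outcome either way → loss $0.
$1541: same outcome either way → loss $0.
$8962: same outcome either way → loss $0.
$7520: truthful gives $0, deviation gives −$866 → loss $866.
$7240: truthful gives $0, deviation gives −$586 → loss $586.
$4207: same outcome either way → loss $0.
Maximum loss: $866.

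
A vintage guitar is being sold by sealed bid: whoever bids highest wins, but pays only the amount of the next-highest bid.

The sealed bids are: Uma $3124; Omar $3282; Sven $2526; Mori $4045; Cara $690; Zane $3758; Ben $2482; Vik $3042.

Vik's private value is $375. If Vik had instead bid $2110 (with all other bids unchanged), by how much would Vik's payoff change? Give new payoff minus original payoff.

$0

The highest bid among the other bidders is $4045; Vik's bid doesn't change that.
Original bid $3042: Vik is not highest (top rival bid is $4045); payoff $0.
Alternative bid $2110: Vik is not highest (top rival bid is $4045); payoff $0.
Change in payoff = $0 − ($0) = $0.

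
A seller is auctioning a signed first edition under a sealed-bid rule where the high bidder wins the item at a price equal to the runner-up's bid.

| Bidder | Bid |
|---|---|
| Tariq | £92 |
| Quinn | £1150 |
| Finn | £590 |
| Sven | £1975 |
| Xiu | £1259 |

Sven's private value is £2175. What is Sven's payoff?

£916

Highest bid: Sven at £1975, so Sven wins.
Second-highest bid: Xiu at £1259 — that is the price the winner pays.
Sven's payoff = value − price = £2175 − £1259 = £916.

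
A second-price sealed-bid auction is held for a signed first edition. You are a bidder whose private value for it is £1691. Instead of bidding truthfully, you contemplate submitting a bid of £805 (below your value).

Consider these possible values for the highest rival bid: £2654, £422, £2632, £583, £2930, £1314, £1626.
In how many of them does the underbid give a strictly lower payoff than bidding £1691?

The deviation hurts exactly when the highest competing bid lies strictly between £805 and £1691 — underbidding then forfeits a profitable win.
£2654: above both → same outcome either way.
£422: below both → same outcome either way.
£2632: above both → same outcome either way.
£583: below both → same outcome either way.
£2930: above both → same outcome either way.
£1314: inside the interval → strictly worse (loss £377).
£1626: inside the interval → strictly worse (loss £65).
Count: 2.

2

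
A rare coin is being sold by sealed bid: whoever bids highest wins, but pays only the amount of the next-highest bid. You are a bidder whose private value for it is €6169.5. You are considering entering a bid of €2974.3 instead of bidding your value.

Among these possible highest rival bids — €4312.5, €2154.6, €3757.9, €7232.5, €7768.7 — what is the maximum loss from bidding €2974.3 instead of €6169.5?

€4312.5: truthful gives €1857, deviation gives €0 → loss €1857.
€2154.6: same outcome either way → loss €0.
€3757.9: truthful gives €2411.6, deviation gives €0 → loss €2411.6.
€7232.5: same outcome either way → loss €0.
€7768.7: same outcome either way → loss €0.
Maximum loss: €2411.6.

€2411.6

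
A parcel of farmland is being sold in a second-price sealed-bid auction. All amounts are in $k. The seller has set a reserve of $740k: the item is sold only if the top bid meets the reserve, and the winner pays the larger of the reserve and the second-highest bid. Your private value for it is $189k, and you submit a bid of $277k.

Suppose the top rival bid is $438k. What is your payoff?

Your bid $277k is below the highest competing bid $438k, so you lose. Payoff $0k.

$0k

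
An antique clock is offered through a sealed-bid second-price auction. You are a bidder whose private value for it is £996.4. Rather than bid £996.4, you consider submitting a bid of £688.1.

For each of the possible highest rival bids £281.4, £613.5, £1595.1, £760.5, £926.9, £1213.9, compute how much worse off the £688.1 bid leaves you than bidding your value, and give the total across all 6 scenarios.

The deviation costs you only when the competing bid falls strictly between £688.1 and £996.4; elsewhere both bids give the same outcome.
£281.4: outcomes coincide → loss £0.
£613.5: outcomes coincide → loss £0.
£1595.1: outcomes coincide → loss £0.
£760.5: truthful payoff £235.9, deviation payoff £0 → loss £235.9.
£926.9: truthful payoff £69.5, deviation payoff £0 → loss £69.5.
£1213.9: outcomes coincide → loss £0.
Total loss = £235.9 + £69.5 = £305.4.

£305.4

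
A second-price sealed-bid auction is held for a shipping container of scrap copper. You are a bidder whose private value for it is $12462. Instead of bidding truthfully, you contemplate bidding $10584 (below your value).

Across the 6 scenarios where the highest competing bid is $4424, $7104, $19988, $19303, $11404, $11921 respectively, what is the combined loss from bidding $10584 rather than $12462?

$1599

The deviation costs you only when the competing bid falls strictly between $10584 and $12462; elsewhere both bids give the same outcome.
$4424: outcomes coincide → loss $0.
$7104: outcomes coincide → loss $0.
$19988: outcomes coincide → loss $0.
$19303: outcomes coincide → loss $0.
$11404: truthful payoff $1058, deviation payoff $0 → loss $1058.
$11921: truthful payoff $541, deviation payoff $0 → loss $541.
Total loss = $1058 + $541 = $1599.
Truthful bidding weakly dominates here: raising your bid can only win items priced above your value, and lowering it can only forfeit items priced below.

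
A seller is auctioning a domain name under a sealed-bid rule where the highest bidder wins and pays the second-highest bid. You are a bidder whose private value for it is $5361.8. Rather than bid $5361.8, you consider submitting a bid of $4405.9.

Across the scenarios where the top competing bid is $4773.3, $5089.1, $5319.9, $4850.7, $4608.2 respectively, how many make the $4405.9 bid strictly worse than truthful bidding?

The deviation hurts exactly when the highest competing bid lies strictly between $4405.9 and $5361.8 — underbidding then forfeits a profitable win.
$4773.3: inside the interval → strictly worse (loss $588.5).
$5089.1: inside the interval → strictly worse (loss $272.7).
$5319.9: inside the interval → strictly worse (loss $41.9).
$4850.7: inside the interval → strictly worse (loss $511.1).
$4608.2: inside the interval → strictly worse (loss $753.6).
Count: 5.

5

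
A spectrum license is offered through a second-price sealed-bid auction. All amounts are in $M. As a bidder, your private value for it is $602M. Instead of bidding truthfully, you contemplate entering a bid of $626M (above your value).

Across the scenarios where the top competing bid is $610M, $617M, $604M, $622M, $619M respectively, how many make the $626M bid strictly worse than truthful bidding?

5

The deviation hurts exactly when the highest competing bid lies strictly between $602M and $626M — overbidding then wins at a price above your value.
$610M: inside the interval → strictly worse (loss $8M).
$617M: inside the interval → strictly worse (loss $15M).
$604M: inside the interval → strictly worse (loss $2M).
$622M: inside the interval → strictly worse (loss $20M).
$619M: inside the interval → strictly worse (loss $17M).
Count: 5.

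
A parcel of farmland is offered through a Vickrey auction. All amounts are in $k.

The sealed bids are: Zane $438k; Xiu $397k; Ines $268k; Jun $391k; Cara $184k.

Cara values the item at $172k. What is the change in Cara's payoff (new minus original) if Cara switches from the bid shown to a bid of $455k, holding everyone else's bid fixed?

−$266k

The highest bid among the other bidders is $438k; Cara's bid doesn't change that.
Original bid $184k: Cara is not highest (top rival bid is $438k); payoff $0k.
Alternative bid $455k: Cara is highest, pays the top rival bid $438k; payoff $172k − $438k = −$266k.
Change in payoff = −$266k − ($0k) = −$266k.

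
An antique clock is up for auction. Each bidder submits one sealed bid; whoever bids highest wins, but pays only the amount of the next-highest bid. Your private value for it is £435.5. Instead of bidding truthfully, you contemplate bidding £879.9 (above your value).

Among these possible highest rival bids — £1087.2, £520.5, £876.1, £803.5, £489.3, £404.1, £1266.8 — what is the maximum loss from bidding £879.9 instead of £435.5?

£440.6

£1087.2: same outcome either way → loss £0.
£520.5: truthful gives £0, deviation gives −£85 → loss £85.
£876.1: truthful gives £0, deviation gives −£440.6 → loss £440.6.
£803.5: truthful gives £0, deviation gives −£368 → loss £368.
£489.3: truthful gives £0, deviation gives −£53.8 → loss £53.8.
£404.1: same outcome either way → loss £0.
£1266.8: same outcome either way → loss £0.
Maximum loss: £440.6.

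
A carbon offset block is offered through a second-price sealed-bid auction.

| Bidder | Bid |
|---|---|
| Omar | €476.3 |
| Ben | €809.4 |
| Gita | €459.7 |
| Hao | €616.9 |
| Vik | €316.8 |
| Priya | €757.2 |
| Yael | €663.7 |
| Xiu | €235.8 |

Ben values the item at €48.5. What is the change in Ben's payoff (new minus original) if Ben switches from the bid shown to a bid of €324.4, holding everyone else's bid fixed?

€708.7

The highest bid among the other bidders is €757.2; Ben's bid doesn't change that.
Original bid €809.4: Ben is highest, pays the top rival bid €757.2; payoff €48.5 − €757.2 = −€708.7.
Alternative bid €324.4: Ben is not highest (top rival bid is €757.2); payoff €0.
Change in payoff = €0 − (−€708.7) = €708.7.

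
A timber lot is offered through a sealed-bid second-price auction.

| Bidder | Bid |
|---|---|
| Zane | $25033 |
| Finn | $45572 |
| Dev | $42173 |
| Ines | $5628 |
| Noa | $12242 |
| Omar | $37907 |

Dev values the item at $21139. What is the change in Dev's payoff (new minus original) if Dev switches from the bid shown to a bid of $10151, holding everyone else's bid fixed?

The highest bid among the other bidders is $45572; Dev's bid doesn't change that.
Original bid $42173: Dev is not highest (top rival bid is $45572); payoff $0.
Alternative bid $10151: Dev is not highest (top rival bid is $45572); payoff $0.
Change in payoff = $0 − ($0) = $0.

$0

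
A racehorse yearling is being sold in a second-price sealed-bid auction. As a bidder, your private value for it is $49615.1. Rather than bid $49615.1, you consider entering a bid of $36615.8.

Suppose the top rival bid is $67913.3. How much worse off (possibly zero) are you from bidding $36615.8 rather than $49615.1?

Bidding your value $49615.1: you lose (since $49615.1 < $67913.3). Payoff $0.
Bidding $36615.8: you lose. Payoff $0.
Difference = $0 − $0 = $0; both bids lead to the same outcome because the competing bid is above both your value and your alternative bid.

$0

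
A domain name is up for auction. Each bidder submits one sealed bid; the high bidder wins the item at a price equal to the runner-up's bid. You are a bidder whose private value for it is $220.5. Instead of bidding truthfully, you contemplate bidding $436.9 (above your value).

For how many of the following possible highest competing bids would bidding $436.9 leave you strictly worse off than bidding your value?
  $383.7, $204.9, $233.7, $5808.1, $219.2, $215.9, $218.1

2

The deviation hurts exactly when the highest competing bid lies strictly between $220.5 and $436.9 — overbidding then wins at a price above your value.
$383.7: inside the interval → strictly worse (loss $163.2).
$204.9: below both → same outcome either way.
$233.7: inside the interval → strictly worse (loss $13.2).
$5808.1: above both → same outcome either way.
$219.2: below both → same outcome either way.
$215.9: below both → same outcome either way.
$218.1: below both → same outcome either way.
Count: 2.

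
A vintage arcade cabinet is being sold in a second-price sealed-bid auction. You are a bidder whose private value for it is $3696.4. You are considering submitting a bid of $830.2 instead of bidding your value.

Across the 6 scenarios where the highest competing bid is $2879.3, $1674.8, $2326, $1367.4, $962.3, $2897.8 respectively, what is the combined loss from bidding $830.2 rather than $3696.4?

$10070.8

The deviation costs you only when the competing bid falls strictly between $830.2 and $3696.4; elsewhere both bids give the same outcome.
$2879.3: truthful payoff $817.1, deviation payoff $0 → loss $817.1.
$1674.8: truthful payoff $2021.6, deviation payoff $0 → loss $2021.6.
$2326: truthful payoff $1370.4, deviation payoff $0 → loss $1370.4.
$1367.4: truthful payoff $2329, deviation payoff $0 → loss $2329.
$962.3: truthful payoff $2734.1, deviation payoff $0 → loss $2734.1.
$2897.8: truthful payoff $798.6, deviation payoff $0 → loss $798.6.
Total loss = $817.1 + $2021.6 + $1370.4 + $2329 + $2734.1 + $798.6 = $10070.8.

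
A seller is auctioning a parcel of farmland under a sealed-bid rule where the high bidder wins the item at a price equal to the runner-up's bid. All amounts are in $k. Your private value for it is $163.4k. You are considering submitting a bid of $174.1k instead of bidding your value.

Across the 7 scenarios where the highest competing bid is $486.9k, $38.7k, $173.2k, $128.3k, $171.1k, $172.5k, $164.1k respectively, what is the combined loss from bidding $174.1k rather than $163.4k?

The deviation costs you only when the competing bid falls strictly between $163.4k and $174.1k; elsewhere both bids give the same outcome.
$486.9k: outcomes coincide → loss $0k.
$38.7k: outcomes coincide → loss $0k.
$173.2k: truthful payoff $0k, deviation payoff −$9.8k → loss $9.8k.
$128.3k: outcomes coincide → loss $0k.
$171.1k: truthful payoff $0k, deviation payoff −$7.7k → loss $7.7k.
$172.5k: truthful payoff $0k, deviation payoff −$9.1k → loss $9.1k.
$164.1k: truthful payoff $0k, deviation payoff −$0.7k → loss $0.7k.
Total loss = $9.8k + $7.7k + $9.1k + $0.7k = $27.3k.

$27.3k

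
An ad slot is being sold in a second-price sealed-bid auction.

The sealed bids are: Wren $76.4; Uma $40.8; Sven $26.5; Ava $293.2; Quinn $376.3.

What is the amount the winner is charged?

Highest bid: Quinn at $376.3, so Quinn wins.
Second-highest bid: Ava at $293.2 — that is the price the winner pays.

$293.2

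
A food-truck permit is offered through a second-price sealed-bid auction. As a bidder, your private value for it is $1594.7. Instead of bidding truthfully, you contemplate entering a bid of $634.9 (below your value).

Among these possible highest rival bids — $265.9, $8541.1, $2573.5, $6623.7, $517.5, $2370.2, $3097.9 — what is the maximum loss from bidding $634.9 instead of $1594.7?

$0

$265.9: same outcome either way → loss $0.
$8541.1: same outcome either way → loss $0.
$2573.5: same outcome either way → loss $0.
$6623.7: same outcome either way → loss $0.
$517.5: same outcome either way → loss $0.
$2370.2: same outcome either way → loss $0.
$3097.9: same outcome either way → loss $0.
Maximum loss: $0.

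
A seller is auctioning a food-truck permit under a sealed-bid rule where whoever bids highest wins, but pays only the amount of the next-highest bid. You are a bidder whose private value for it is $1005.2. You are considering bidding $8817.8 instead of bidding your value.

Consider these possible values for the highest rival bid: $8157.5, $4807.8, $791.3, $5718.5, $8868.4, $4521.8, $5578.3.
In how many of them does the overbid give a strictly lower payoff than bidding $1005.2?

5

The deviation hurts exactly when the highest competing bid lies strictly between $1005.2 and $8817.8 — overbidding then wins at a price above your value.
$8157.5: inside the interval → strictly worse (loss $7152.3).
$4807.8: inside the interval → strictly worse (loss $3802.6).
$791.3: below both → same outcome either way.
$5718.5: inside the interval → strictly worse (loss $4713.3).
$8868.4: above both → same outcome either way.
$4521.8: inside the interval → strictly worse (loss $3516.6).
$5578.3: inside the interval → strictly worse (loss $4573.1).
Count: 5.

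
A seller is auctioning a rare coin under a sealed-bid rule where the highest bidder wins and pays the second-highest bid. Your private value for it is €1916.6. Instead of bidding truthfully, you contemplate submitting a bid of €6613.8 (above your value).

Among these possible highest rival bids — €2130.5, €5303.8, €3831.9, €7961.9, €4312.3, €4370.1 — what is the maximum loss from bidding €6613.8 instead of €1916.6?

€2130.5: truthful gives €0, deviation gives −€213.9 → loss €213.9.
€5303.8: truthful gives €0, deviation gives −€3387.2 → loss €3387.2.
€3831.9: truthful gives €0, deviation gives −€1915.3 → loss €1915.3.
€7961.9: same outcome either way → loss €0.
€4312.3: truthful gives €0, deviation gives −€2395.7 → loss €2395.7.
€4370.1: truthful gives €0, deviation gives −€2453.5 → loss €2453.5.
Maximum loss: €3387.2.

€3387.2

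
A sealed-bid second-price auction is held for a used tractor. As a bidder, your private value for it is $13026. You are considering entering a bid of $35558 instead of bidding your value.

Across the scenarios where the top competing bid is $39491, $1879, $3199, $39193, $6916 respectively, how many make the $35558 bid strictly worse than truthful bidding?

The deviation hurts exactly when the highest competing bid lies strictly between $13026 and $35558 — overbidding then wins at a price above your value.
$39491: above both → same outcome either way.
$1879: below both → same outcome either way.
$3199: below both → same outcome either way.
$39193: above both → same outcome either way.
$6916: below both → same outcome either way.
Count: 0.

0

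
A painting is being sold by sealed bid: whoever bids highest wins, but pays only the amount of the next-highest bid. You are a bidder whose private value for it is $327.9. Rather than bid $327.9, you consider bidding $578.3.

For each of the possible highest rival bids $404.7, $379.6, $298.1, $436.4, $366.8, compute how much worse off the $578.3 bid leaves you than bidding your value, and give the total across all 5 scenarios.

$275.9

The deviation costs you only when the competing bid falls strictly between $327.9 and $578.3; elsewhere both bids give the same outcome.
$404.7: truthful payoff $0, deviation payoff −$76.8 → loss $76.8.
$379.6: truthful payoff $0, deviation payoff −$51.7 → loss $51.7.
$298.1: outcomes coincide → loss $0.
$436.4: truthful payoff $0, deviation payoff −$108.5 → loss $108.5.
$366.8: truthful payoff $0, deviation payoff −$38.9 → loss $38.9.
Total loss = $76.8 + $51.7 + $108.5 + $38.9 = $275.9.
Truthful bidding weakly dominates here: raising your bid can only win items priced above your value, and lowering it can only forfeit items priced below.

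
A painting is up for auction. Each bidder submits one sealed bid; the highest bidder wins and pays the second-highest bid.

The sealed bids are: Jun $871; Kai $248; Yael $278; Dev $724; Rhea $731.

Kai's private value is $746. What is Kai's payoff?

$0

Highest bid: Jun at $871, so Jun wins.
Second-highest bid: Rhea at $731 — that is the price the winner pays.
Kai did not win, so Kai pays nothing and receives nothing: payoff $0.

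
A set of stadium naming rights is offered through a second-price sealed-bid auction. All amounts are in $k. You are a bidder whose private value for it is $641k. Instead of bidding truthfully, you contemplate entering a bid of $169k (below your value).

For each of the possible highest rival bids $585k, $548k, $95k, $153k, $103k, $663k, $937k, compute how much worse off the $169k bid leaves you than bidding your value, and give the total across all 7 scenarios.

$149k

The deviation costs you only when the competing bid falls strictly between $169k and $641k; elsewhere both bids give the same outcome.
$585k: truthful payoff $56k, deviation payoff $0k → loss $56k.
$548k: truthful payoff $93k, deviation payoff $0k → loss $93k.
$95k: outcomes coincide → loss $0k.
$153k: outcomes coincide → loss $0k.
$103k: outcomes coincide → loss $0k.
$663k: outcomes coincide → loss $0k.
$937k: outcomes coincide → loss $0k.
Total loss = $56k + $93k = $149k.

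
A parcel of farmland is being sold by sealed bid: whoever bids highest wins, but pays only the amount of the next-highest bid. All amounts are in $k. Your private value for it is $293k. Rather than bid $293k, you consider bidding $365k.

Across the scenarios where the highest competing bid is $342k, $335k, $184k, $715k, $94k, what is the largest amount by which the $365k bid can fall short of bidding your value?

$49k

$342k: truthful gives $0k, deviation gives −$49k → loss $49k.
$335k: truthful gives $0k, deviation gives −$42k → loss $42k.
$184k: same outcome either way → loss $0k.
$715k: same outcome either way → loss $0k.
$94k: same outcome either way → loss $0k.
Maximum loss: $49k.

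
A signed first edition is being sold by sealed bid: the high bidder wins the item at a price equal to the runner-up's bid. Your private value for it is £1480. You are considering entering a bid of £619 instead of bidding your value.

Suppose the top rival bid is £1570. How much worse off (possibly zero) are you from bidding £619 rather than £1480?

Bidding your value £1480: you lose (since £1480 < £1570). Payoff £0.
Bidding £619: you lose. Payoff £0.
Difference = £0 − £0 = £0; both bids lead to the same outcome because the competing bid is above both your value and your alternative bid.
Truthful bidding weakly dominates here: raising your bid can only win items priced above your value, and lowering it can only forfeit items priced below.

£0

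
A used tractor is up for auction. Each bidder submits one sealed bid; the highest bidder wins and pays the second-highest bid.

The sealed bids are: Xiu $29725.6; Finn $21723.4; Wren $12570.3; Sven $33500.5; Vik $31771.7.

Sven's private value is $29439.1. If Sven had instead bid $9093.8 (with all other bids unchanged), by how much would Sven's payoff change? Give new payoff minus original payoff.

$2332.6

The highest bid among the other bidders is $31771.7; Sven's bid doesn't change that.
Original bid $33500.5: Sven is highest, pays the top rival bid $31771.7; payoff $29439.1 − $31771.7 = −$2332.6.
Alternative bid $9093.8: Sven is not highest (top rival bid is $31771.7); payoff $0.
Change in payoff = $0 − (−$2332.6) = $2332.6.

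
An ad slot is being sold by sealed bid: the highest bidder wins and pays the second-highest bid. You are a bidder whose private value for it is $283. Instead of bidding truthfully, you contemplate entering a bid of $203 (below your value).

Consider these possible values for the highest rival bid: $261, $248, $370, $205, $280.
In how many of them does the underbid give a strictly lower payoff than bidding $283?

The deviation hurts exactly when the highest competing bid lies strictly between $203 and $283 — underbidding then forfeits a profitable win.
$261: inside the interval → strictly worse (loss $22).
$248: inside the interval → strictly worse (loss $35).
$370: above both → same outcome either way.
$205: inside the interval → strictly worse (loss $78).
$280: inside the interval → strictly worse (loss $3).
Count: 4.

4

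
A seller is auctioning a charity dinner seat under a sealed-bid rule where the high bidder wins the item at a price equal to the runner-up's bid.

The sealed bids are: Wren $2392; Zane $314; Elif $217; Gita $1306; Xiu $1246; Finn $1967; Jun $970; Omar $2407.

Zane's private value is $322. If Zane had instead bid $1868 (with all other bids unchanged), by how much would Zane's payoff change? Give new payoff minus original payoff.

The highest bid among the other bidders is $2407; Zane's bid doesn't change that.
Original bid $314: Zane is not highest (top rival bid is $2407); payoff $0.
Alternative bid $1868: Zane is not highest (top rival bid is $2407); payoff $0.
Change in payoff = $0 − ($0) = $0.

$0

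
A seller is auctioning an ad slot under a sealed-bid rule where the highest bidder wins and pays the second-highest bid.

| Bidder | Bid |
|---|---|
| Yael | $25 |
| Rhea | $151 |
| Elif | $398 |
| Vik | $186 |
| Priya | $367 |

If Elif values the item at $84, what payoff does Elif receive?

Highest bid: Elif at $398, so Elif wins.
Second-highest bid: Priya at $367 — that is the price the winner pays.
Elif's payoff = value − price = $84 − $367 = −$283.

−$283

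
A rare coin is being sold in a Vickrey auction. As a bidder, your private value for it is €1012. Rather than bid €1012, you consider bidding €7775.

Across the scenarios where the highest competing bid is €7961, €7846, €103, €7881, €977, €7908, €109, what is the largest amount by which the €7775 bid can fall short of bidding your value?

€7961: same outcome either way → loss €0.
€7846: same outcome either way → loss €0.
€103: same outcome either way → loss €0.
€7881: same outcome either way → loss €0.
€977: same outcome either way → loss €0.
€7908: same outcome either way → loss €0.
€109: same outcome either way → loss €0.
Maximum loss: €0.

€0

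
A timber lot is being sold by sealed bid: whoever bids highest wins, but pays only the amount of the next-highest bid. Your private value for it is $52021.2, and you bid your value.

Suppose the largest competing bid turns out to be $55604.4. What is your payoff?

Your bid $52021.2 is below the highest competing bid $55604.4, so you lose.
A losing bidder pays nothing and receives nothing: payoff = $0.

$0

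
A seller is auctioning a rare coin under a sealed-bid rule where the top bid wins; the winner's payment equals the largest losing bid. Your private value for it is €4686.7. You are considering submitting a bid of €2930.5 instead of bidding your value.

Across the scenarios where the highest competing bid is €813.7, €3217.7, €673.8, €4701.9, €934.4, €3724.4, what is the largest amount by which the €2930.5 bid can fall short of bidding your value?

€1469

€813.7: same outcome either way → loss €0.
€3217.7: truthful gives €1469, deviation gives €0 → loss €1469.
€673.8: same outcome either way → loss €0.
€4701.9: same outcome either way → loss €0.
€934.4: same outcome either way → loss €0.
€3724.4: truthful gives €962.3, deviation gives €0 → loss €962.3.
Maximum loss: €1469.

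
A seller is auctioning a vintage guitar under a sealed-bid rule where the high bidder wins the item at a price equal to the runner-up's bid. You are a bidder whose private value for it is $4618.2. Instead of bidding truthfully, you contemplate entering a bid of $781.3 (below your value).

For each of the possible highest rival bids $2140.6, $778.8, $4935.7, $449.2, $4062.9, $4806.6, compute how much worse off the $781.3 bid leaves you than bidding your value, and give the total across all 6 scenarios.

The deviation costs you only when the competing bid falls strictly between $781.3 and $4618.2; elsewhere both bids give the same outcome.
$2140.6: truthful payoff $2477.6, deviation payoff $0 → loss $2477.6.
$778.8: outcomes coincide → loss $0.
$4935.7: outcomes coincide → loss $0.
$449.2: outcomes coincide → loss $0.
$4062.9: truthful payoff $555.3, deviation payoff $0 → loss $555.3.
$4806.6: outcomes coincide → loss $0.
Total loss = $2477.6 + $555.3 = $3032.9.

$3032.9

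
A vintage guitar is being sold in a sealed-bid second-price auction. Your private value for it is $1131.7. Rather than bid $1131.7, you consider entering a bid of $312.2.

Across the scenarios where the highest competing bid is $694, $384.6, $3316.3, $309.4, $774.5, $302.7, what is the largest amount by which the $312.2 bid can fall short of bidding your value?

$694: truthful gives $437.7, deviation gives $0 → loss $437.7.
$384.6: truthful gives $747.1, deviation gives $0 → loss $747.1.
$3316.3: same outcome either way → loss $0.
$309.4: same outcome either way → loss $0.
$774.5: truthful gives $357.2, deviation gives $0 → loss $357.2.
$302.7: same outcome either way → loss $0.
Maximum loss: $747.1.

$747.1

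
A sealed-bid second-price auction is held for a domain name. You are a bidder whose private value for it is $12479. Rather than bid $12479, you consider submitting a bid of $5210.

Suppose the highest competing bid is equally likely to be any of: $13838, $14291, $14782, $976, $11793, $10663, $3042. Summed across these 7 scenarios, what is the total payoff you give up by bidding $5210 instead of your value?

$2502

The deviation costs you only when the competing bid falls strictly between $5210 and $12479; elsewhere both bids give the same outcome.
$13838: outcomes coincide → loss $0.
$14291: outcomes coincide → loss $0.
$14782: outcomes coincide → loss $0.
$976: outcomes coincide → loss $0.
$11793: truthful payoff $686, deviation payoff $0 → loss $686.
$10663: truthful payoff $1816, deviation payoff $0 → loss $1816.
$3042: outcomes coincide → loss $0.
Total loss = $686 + $1816 = $2502.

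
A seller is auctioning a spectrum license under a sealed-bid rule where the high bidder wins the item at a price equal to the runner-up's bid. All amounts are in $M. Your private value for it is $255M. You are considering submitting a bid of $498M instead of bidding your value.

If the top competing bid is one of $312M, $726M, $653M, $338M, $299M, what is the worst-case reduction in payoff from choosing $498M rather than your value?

$83M

$312M: truthful gives $0M, deviation gives −$57M → loss $57M.
$726M: same outcome either way → loss $0M.
$653M: same outcome either way → loss $0M.
$338M: truthful gives $0M, deviation gives −$83M → loss $83M.
$299M: truthful gives $0M, deviation gives −$44M → loss $44M.
Maximum loss: $83M.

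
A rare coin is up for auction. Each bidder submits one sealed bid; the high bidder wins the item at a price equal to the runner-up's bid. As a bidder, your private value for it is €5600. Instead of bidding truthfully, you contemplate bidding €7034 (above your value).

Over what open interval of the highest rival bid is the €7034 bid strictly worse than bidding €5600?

If the competing bid is below €5600, both bids win at the same price — no difference.
If it is above €7034, both bids lose — no difference.
If it lies strictly between €5600 and €7034, bidding your value loses (payoff 0) while bidding €7034 wins at a price above your value (payoff negative).
So the deviation strictly hurts on the open interval (€5600, €7034).

(€5600, €7034)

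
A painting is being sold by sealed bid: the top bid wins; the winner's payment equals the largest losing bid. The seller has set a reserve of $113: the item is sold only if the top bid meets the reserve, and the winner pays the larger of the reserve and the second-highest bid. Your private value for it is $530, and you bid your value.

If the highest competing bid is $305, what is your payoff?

$225

Your bid $530 is the highest and exceeds the reserve.
Price = max(second-highest bid, reserve) = max($305, $113) = $305.
Payoff = $530 − $305 = $225.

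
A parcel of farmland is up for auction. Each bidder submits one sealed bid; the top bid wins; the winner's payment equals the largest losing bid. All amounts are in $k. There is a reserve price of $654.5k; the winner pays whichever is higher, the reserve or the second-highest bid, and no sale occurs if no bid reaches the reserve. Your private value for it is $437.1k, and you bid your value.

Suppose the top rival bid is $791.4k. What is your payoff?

Your bid $437.1k is below the highest competing bid $791.4k, so you lose. Payoff $0k.

$0k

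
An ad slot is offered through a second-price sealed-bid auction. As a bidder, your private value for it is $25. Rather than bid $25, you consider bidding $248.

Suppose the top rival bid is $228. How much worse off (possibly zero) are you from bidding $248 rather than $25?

Bidding your value $25: you lose (since $25 < $228). Payoff $0.
Bidding $248: you win and pay $228. Payoff $25 − $228 = −$203.
The competing bid $228 lies between your value and your inflated bid, so overbidding wins an item priced above your value.
Loss from deviating = $0 − (−$203) = $203.

$203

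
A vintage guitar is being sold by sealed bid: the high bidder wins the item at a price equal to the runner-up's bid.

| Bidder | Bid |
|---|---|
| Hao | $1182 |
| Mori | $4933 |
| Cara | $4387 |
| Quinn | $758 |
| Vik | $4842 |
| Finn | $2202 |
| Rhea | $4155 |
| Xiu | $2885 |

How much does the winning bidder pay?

$4842

Highest bid: Mori at $4933, so Mori wins.
Second-highest bid: Vik at $4842 — that is the price the winner pays.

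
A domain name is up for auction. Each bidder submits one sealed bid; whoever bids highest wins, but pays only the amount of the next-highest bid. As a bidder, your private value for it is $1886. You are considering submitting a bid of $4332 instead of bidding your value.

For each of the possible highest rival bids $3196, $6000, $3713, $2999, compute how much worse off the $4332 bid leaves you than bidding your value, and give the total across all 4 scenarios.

The deviation costs you only when the competing bid falls strictly between $1886 and $4332; elsewhere both bids give the same outcome.
$3196: truthful payoff $0, deviation payoff −$1310 → loss $1310.
$6000: outcomes coincide → loss $0.
$3713: truthful payoff $0, deviation payoff −$1827 → loss $1827.
$2999: truthful payoff $0, deviation payoff −$1113 → loss $1113.
Total loss = $1310 + $1827 + $1113 = $4250.

$4250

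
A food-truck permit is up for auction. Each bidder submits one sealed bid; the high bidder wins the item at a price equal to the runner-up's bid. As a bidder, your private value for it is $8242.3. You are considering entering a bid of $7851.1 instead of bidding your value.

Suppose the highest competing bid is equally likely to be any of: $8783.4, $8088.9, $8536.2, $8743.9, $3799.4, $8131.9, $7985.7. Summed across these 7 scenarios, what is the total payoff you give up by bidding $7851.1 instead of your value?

$520.4

The deviation costs you only when the competing bid falls strictly between $7851.1 and $8242.3; elsewhere both bids give the same outcome.
$8783.4: outcomes coincide → loss $0.
$8088.9: truthful payoff $153.4, deviation payoff $0 → loss $153.4.
$8536.2: outcomes coincide → loss $0.
$8743.9: outcomes coincide → loss $0.
$3799.4: outcomes coincide → loss $0.
$8131.9: truthful payoff $110.4, deviation payoff $0 → loss $110.4.
$7985.7: truthful payoff $256.6, deviation payoff $0 → loss $256.6.
Total loss = $153.4 + $110.4 + $256.6 = $520.4.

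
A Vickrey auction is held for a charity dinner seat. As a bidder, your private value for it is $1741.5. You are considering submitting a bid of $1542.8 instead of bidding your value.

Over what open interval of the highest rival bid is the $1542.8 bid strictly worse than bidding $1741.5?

If the competing bid is below $1542.8, both bids win at the same price — no difference.
If it is above $1741.5, both bids lose — no difference.
If it lies strictly between $1542.8 and $1741.5, bidding your value wins at a price below your value (positive payoff) while bidding $1542.8 loses (payoff 0).
So the deviation strictly hurts on the open interval ($1542.8, $1741.5).

($1542.8, $1741.5)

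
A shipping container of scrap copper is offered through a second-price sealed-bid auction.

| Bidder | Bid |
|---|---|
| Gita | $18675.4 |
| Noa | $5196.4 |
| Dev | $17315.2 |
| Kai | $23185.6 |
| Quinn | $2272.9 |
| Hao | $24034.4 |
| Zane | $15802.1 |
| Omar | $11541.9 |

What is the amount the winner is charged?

Highest bid: Hao at $24034.4, so Hao wins.
Second-highest bid: Kai at $23185.6 — that is the price the winner pays.

$23185.6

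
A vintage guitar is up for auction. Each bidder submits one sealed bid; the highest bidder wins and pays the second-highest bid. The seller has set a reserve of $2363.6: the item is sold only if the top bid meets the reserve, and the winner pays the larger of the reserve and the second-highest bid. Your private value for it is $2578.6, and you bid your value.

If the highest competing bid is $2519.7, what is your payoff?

Your bid $2578.6 is the highest and exceeds the reserve.
Price = max(second-highest bid, reserve) = max($2519.7, $2363.6) = $2519.7.
Payoff = $2578.6 − $2519.7 = $58.9.

$58.9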